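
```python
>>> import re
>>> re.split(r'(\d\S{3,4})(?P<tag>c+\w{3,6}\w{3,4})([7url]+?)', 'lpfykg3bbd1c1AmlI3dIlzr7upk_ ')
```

['lpfykg', '3bbd1', 'c1AmlI3dIlz', 'r', '7upk_ ']

Pattern: a digit, then 3 to 4 of a non-whitespace character (captured); then one or more of a literal 'c', then 3 to 6 of a word character, then 3 to 4 of a word character (captured as 'tag'); then one or more of one of [7url] (lazy) (captured).
Matches to split on: at [6:23] → '3bbd1c1AmlI3dIlzr'.
`re.split` interleaves the captured-group text with the surrounding fragments.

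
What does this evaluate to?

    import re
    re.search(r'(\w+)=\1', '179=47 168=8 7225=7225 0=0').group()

After group 1 captures some text, `\1` only succeeds where that same text appears again.
`re.search` scans for the first position where the pattern succeeds.
The match spans [9:12] → '8=8'.
Captured: group 1 = '8'.

'8=8'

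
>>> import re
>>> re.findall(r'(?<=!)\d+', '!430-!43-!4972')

Lookahead/lookbehind check context without consuming it, so the matched span excludes the asserted characters.
Scanning left to right: at [1:4] → '430'; at [6:8] → '43'; at [10:14] → '4972'.
No capturing groups, so `findall` returns the 3 full match strings.

['430', '43', '4972']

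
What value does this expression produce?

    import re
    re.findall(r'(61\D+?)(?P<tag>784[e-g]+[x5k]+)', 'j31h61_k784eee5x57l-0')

[('61_k', '784eee5x5')]

This matches the literal '61', then one or more of a non-digit (lazy) (captured); then the literal '784', then one or more of a character in [e-g], then one or more of one of [x5k] (captured as 'tag').
2 groups means the one result is a tuple of 2 captured strings — 1 here.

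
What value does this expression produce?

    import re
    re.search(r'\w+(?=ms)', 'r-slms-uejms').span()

(2, 4)

The positive lookaround only admits positions where the adjacent text matches; those characters stay outside the span.
`search` walks the string left to right and returns the first match it finds.
The match spans [2:4] → 'sl'.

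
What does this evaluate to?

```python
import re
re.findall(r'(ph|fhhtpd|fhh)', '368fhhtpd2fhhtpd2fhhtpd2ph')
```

['fhhtpd', 'fhhtpd', 'fhhtpd', 'ph']

Alternation tries branches left to right and keeps the first one that lets the overall match succeed at that position.
Walking the string: at [3:9] match 'fhhtpd', group 1 = 'fhhtpd'; at [10:16] match 'fhhtpd', group 1 = 'fhhtpd'; at [17:23] match 'fhhtpd', group 1 = 'fhhtpd'; at [24:26] match 'ph', group 1 = 'ph'.
Because there's exactly one group, `findall` drops the full match and keeps group 1 from each hit.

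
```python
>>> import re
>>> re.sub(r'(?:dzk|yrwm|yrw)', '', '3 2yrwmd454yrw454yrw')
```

Alternation isn't longest-match — the leftmost alternative that fits at this position is chosen.
Every occurrence is swapped for ''.

'3 2d454454'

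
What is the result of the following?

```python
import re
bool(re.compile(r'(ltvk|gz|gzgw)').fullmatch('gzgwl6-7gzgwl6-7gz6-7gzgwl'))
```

`fullmatch` succeeds only if the pattern covers the string from start to end.
Here the string isn't matched end-to-end, so the call returns None, and `bool(None)` is False.

False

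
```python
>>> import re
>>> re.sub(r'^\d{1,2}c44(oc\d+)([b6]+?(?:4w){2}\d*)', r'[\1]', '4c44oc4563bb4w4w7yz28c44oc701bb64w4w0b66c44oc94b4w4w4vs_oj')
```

'[oc4563]yz28c44oc701bb64w4w0b66c44oc94b4w4w4vs_oj'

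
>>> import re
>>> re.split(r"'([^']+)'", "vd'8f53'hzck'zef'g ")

['vd', '8f53', 'hzck', 'zef', 'g ']

With a capturing group present, the delimiter's captured portion is kept in the result list.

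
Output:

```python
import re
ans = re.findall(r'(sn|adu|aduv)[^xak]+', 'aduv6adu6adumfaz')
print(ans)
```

Alternation isn't longest-match — the leftmost alternative that fits at this position is chosen.
With a single group, `findall` returns only what that group captured — 3 items.

['adu', 'adu', 'adu']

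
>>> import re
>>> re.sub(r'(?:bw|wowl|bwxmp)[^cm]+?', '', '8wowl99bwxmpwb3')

Branches in `(...|...)` are attempted left-to-right; the first branch that allows the whole pattern to succeed is taken.
Every occurrence is swapped for ''.

'89mpwb3'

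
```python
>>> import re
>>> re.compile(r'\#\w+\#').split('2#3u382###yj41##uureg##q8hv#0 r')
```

Matches to split on: at [1:8] → '#3u382#'; at [9:15] → '#yj41#'; at [15:22] → '#uureg#'; at [22:28] → '#q8hv#'.
Each match becomes a cut point; 5 segments remain.

['2', '#', '', '', '0 r']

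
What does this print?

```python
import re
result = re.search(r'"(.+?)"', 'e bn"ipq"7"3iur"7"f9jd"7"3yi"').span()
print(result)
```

(4, 9)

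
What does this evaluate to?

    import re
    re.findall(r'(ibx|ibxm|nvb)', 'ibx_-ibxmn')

Alternation tries branches left to right and keeps the first one that lets the overall match succeed at that position.
Walking the string: at [0:3] match 'ibx', group 1 = 'ibx'; at [5:8] match 'ibx', group 1 = 'ibx'.
`findall` collects group 1 from each match (2 total).

['ibx', 'ibx']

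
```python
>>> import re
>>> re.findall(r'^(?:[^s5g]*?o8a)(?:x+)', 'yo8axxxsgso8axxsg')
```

['yo8axxx']

This matches anchored at the start of the string; then zero or more of any character except [s5g] (lazy), then the literal 'o8a' (non-capturing group); then one or more of a literal 'x' (non-capturing group).
Scanning left to right: at [0:7] → 'yo8axxx'.
With no groups in the pattern, `findall` gives back each whole match — 1 here.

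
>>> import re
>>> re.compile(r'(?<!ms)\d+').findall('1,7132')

['1', '7132']

`(?!…)`/`(?<!…)` only lets a position through if the neighbouring text does NOT match; no characters are consumed.
No capturing groups, so `findall` returns the 2 full match strings.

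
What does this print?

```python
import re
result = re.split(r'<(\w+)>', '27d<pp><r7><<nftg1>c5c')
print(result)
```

Because the pattern has a capturing group, `split` also inserts each captured text between the pieces.

['27d', 'pp', '', 'r7', '<', 'nftg1', 'c5c']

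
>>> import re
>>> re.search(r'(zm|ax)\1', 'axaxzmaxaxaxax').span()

`\1` has to match the exact text group 1 already captured.
The match spans [0:4] → 'axax'.

(0, 4)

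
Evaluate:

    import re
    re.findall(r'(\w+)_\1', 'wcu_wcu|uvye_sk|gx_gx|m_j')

['wcu', 'gx']

`\1` is not a pattern — it's the concrete string captured by group 1, re-applied verbatim.
Walking the string: at [0:7] match 'wcu_wcu', group 1 = 'wcu'; at [16:21] match 'gx_gx', group 1 = 'gx'.
Because there's exactly one group, `findall` drops the full match and keeps group 1 from each hit.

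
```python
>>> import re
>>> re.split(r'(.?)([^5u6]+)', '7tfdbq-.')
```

['', '7', 'tfdbq-.', '']

The pattern matches optionally any character (captured); then one or more of any character except [5u6] (captured).
Matches to split on: at [0:8] → '7tfdbq-.'.
Because the pattern has a capturing group, `split` also inserts each captured text between the pieces.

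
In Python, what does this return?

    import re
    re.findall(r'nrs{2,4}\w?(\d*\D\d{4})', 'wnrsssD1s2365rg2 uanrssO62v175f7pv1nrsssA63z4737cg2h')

['1s2365', '63z4737']

The pattern matches the literal 'nr', then 2 to 4 of the literal 's', then optionally a word character; then zero or more of a digit, then a non-digit, then exactly 4 of a digit (captured).
With a single group, `findall` returns only what that group captured — 2 items.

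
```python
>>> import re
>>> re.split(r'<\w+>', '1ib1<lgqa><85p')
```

`split` removes every match and returns the 2 fragments in between.

['1ib1', '<85p']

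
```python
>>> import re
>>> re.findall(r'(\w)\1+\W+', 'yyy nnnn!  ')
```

['y', 'n']

`\1` has to match the exact text group 1 already captured.
Scanning left to right: at [0:4] match 'yyy ', group 1 = 'y'; at [4:11] match 'nnnn!  ', group 1 = 'n'.
`findall` collects group 1 from each match (2 total).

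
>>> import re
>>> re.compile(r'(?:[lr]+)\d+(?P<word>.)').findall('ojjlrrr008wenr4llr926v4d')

['w', 'l', 'v']

This matches one or more of one of [lr] (non-capturing group); then one or more of a digit; then any character (captured as 'word').
Walking the string: at [3:11] match 'lrrr008w', group 1 = 'w'; at [13:16] match 'r4l', group 1 = 'l'; at [16:22] match 'lr926v', group 1 = 'v'.
With a single group, `findall` returns only what that group captured — 3 items.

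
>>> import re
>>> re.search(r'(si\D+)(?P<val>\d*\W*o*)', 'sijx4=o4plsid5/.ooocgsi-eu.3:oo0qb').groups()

('sijx', '4=o')

The pattern matches the literal 'si', then one or more of a non-digit (captured); then zero or more of a digit, then zero or more of a non-word character, then zero or more of a literal 'o' (captured as 'val').
`re.search` tries every starting position until one works.
The match spans [0:7] → 'sijx4=o'.
Captured: group 1 = 'sijx', group 2 = '4=o'.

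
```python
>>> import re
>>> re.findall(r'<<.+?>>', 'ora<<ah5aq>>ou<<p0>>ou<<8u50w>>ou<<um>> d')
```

['<<ah5aq>>', '<<p0>>', '<<8u50w>>', '<<um>>']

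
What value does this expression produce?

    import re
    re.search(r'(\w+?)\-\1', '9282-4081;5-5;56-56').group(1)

'5'

The match spans [10:13] → '5-5'.
Captured: group 1 = '5'.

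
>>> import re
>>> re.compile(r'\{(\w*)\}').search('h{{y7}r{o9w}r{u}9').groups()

('y7',)

`search` walks the string left to right and returns the first match it finds.
The match spans [2:6] → '{y7}'.
Captured: group 1 = 'y7'.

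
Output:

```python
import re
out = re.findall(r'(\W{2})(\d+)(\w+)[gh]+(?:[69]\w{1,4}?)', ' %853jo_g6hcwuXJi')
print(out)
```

[(' %', '853', 'jo_')]

Pattern: exactly 2 of a non-word character (captured); then one or more of a digit (captured); then one or more of a word character (captured); then one or more of one of [gh]; then one of [69], then 1 to 4 of a word character (lazy) (non-capturing group).
Walking the string: at [0:11] match ' %853jo_g6h', groups = (' %', '853', 'jo_').
`findall` packs the 3 group values into a tuple for every match.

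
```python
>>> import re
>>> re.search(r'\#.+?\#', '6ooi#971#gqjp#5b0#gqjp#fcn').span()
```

(4, 9)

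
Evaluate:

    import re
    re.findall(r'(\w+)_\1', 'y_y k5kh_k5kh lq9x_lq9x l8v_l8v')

['y', 'k5kh', 'lq9x', 'l8v']

`\1` is not a pattern — it's the concrete string captured by group 1, re-applied verbatim.
Matches: at [0:3] match 'y_y', group 1 = 'y'; at [4:13] match 'k5kh_k5kh', group 1 = 'k5kh'; at [14:23] match 'lq9x_lq9x', group 1 = 'lq9x'; at [24:31] match 'l8v_l8v', group 1 = 'l8v'.
Because there's exactly one group, `findall` drops the full match and keeps group 1 from each hit.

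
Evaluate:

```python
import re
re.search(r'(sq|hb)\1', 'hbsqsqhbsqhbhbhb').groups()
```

('sq',)

After group 1 captures some text, `\1` only succeeds where that same text appears again.
`search` walks the string left to right and returns the first match it finds.
The match spans [2:6] → 'sqsq'.
Captured: group 1 = 'sq'.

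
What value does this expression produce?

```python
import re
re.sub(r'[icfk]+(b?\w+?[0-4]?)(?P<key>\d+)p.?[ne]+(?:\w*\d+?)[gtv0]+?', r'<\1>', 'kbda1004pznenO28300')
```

'<bda1>'

This matches one or more of one of [icfk]; then optionally a literal 'b', then one or more of a word character (lazy), then optionally a character in [0-4] (captured); then one or more of a digit (captured as 'key'); then the literal 'p', then optionally any character, then one or more of one of [ne]; then zero or more of a word character, then one or more of a digit (lazy) (non-capturing group); then one or more of one of [gtv0] (lazy).
A non-greedy quantifier consumes as few characters as it can — just enough that the remainder of the pattern still matches from where it stops; whatever follows it matches normally.
Matches: at [0:19] → 'kbda1004pznenO28300'.
The replacement refers to a captured group, so each match is rewritten using its own captured text.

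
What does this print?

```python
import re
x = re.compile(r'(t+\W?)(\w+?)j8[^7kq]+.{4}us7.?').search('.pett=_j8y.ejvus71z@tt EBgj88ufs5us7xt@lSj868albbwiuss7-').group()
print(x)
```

tt=_j8y.ejvus71

The pattern matches one or more of a literal 't', then optionally a non-word character (captured); then one or more of a word character (lazy) (captured); then the literal 'j8', then one or more of any character except [7kq]; then exactly 4 of any character, then the literal 'us7', then optionally any character.
`search` walks the string left to right and returns the first match it finds.
The match spans [3:18] → 'tt=_j8y.ejvus71'.
Captured: group 1 = 'tt=', group 2 = '_'.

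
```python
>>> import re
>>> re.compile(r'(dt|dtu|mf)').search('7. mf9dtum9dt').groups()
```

('mf',)

`re.search` tries every starting position until one works.
The match spans [3:5] → 'mf'.
Captured: group 1 = 'mf'.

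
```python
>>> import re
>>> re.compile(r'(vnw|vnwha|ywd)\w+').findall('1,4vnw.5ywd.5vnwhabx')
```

['vnw']

Alternation isn't longest-match — the leftmost alternative that fits at this position is chosen.
`findall` collects group 1 from the one match (1 total).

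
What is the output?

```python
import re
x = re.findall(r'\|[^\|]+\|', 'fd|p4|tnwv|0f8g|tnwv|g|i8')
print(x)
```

['|p4|', '|0f8g|', '|g|']

Scanning left to right: at [2:6] → '|p4|'; at [10:16] → '|0f8g|'; at [20:23] → '|g|'.
No capturing groups, so `findall` returns the 3 full match strings.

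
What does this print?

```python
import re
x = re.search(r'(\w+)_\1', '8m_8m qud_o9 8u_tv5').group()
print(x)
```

The backreference `\1` re-matches whatever the first group consumed, character for character.
`re.search` scans for the first position where the pattern succeeds.
The match spans [0:5] → '8m_8m'.
Captured: group 1 = '8m'.

8m_8m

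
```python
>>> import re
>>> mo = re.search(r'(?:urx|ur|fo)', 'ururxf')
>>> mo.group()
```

'ur'

The match spans [0:2] → 'ur'.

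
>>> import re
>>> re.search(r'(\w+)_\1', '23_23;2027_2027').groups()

A backreference is literal: `\1` must see the identical characters the first group matched.
`search` walks the string left to right and returns the first match it finds.
The match spans [0:5] → '23_23'.
Captured: group 1 = '23'.

('23',)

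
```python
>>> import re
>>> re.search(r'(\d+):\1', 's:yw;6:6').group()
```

'6:6'

A backreference is literal: `\1` must see the identical characters the first group matched.
The match spans [5:8] → '6:6'.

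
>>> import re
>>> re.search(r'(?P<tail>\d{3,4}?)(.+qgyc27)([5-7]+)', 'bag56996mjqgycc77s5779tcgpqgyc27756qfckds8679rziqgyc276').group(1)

Pattern: 3 to 4 of a digit (lazy) (captured as 'tail'); then one or more of any character, then the literal 'qgy', then the literal 'c27' (captured); then one or more of a character in [5-7] (captured).
A `+?`/`*?`/`{m,n}?` starts at its minimum and grows only as far as needed for what follows to match.
`re.search` tries every starting position until one works.
The match spans [3:55] → '56996mjqgycc77s5779tcgpqgyc27756qfckds8679rziqgyc276'.
Captured: group 1 = '569', group 2 = '96mjqgycc77s5779tcgpqgyc27756qfckds8679rziqgyc27', group 3 = '6'.

'569'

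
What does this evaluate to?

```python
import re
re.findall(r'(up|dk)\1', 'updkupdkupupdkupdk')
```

`\1` has to match the exact text group 1 already captured.
Because there's exactly one group, `findall` drops the full match and keeps group 1 from the one hit.

['up']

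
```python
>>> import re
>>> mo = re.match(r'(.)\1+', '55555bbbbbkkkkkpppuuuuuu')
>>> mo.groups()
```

`\1` has to match the exact text group 1 already captured.
With `match`, the pattern is implicitly anchored at the beginning.
The match spans [0:5] → '55555'.
Captured: group 1 = '5'.

('5',)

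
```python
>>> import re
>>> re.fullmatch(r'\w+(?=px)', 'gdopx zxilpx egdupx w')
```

The lookaround is zero-width — it requires the adjacent text to match without consuming it, so the asserted text isn't part of the match.
`re.fullmatch` is like wrapping the pattern in `^…$` (in single-line mode).
Here the string isn't matched end-to-end, so the call returns None.

None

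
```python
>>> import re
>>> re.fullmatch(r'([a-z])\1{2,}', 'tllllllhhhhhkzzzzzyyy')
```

`fullmatch` succeeds only if the pattern covers the string from start to end.
Here there's no way to consume every character, so the call returns None.

None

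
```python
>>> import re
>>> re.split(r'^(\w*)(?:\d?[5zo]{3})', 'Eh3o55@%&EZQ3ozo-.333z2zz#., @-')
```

Pattern: anchored at the start of the string; then zero or more of a word character (captured); then optionally a digit, then exactly 3 of one of [5zo] (non-capturing group).
Matches to split on: at [0:6] → 'Eh3o55'.
`re.split` interleaves the captured-group text with the surrounding fragments.

['', 'Eh3', '@%&EZQ3ozo-.333z2zz#., @-']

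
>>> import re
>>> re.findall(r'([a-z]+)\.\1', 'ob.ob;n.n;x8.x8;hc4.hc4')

['ob', 'n']

The backreference `\1` re-matches whatever the first group consumed, character for character.
Because there's exactly one group, `findall` drops the full match and keeps group 1 from each hit.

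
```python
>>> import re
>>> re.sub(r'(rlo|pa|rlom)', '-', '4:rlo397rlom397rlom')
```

'4:-397-m397-m'

The regex engine tests alternatives in the order written; an earlier branch that matches wins even if a later one would match more.
Matches: at [2:5] → 'rlo'; at [8:11] → 'rlo'; at [15:18] → 'rlo'.
Every occurrence is swapped for '-'.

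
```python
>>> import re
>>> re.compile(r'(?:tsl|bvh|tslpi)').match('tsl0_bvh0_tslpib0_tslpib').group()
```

'tsl'

`re.match` won't scan ahead — the pattern has to work from the very first character.
The match spans [0:3] → 'tsl'.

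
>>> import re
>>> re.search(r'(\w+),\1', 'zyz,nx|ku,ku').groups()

('ku',)

`\1` is not a pattern — it's the concrete string captured by group 1, re-applied verbatim.
`search` walks the string left to right and returns the first match it finds.
The match spans [7:12] → 'ku,ku'.
Captured: group 1 = 'ku'.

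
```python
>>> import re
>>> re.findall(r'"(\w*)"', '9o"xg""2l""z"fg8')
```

Because there's exactly one group, `findall` drops the full match and keeps group 1 from each hit.

['xg', '2l', 'z']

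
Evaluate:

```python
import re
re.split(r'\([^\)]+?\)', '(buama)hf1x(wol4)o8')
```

['', 'hf1x', 'o8']

Splitting on the pattern gives 3 pieces.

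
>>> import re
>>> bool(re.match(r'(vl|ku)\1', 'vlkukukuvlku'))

`\1` is not a pattern — it's the concrete string captured by group 1, re-applied verbatim.
`match` is anchored at position 0; if the pattern doesn't fit there, it returns None.
Here the string doesn't start with a match, so the call returns None, and `bool(None)` is False.

False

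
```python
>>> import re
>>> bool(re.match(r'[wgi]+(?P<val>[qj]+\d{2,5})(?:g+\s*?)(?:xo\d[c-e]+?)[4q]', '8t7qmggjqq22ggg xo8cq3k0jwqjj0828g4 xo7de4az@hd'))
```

False

The pattern matches one or more of one of [wgi]; then one or more of one of [qj], then 2 to 5 of a digit (captured as 'val'); then one or more of the literal 'g', then zero or more of whitespace (lazy) (non-capturing group); then the literal 'xo', then a digit, then one or more of a character in [c-e] (lazy) (non-capturing group); then one of [4q].
With `match`, the pattern is implicitly anchored at the beginning.
Here the pattern fails at index 0, so the call returns None, and `bool(None)` is False.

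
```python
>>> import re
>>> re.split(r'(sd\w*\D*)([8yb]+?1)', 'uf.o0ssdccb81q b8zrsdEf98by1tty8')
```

['uf.o0s', 'sdccb', '81', 'q b8zr', 'sdEf98b', 'y1', 'tty8']

`re.split` interleaves the captured-group text with the surrounding fragments.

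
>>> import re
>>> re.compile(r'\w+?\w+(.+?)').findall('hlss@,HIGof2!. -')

['@', '!']

The `?` after the quantifier makes it lazy — it takes as little as possible before letting the rest of the pattern try.
One capturing group, so `findall` returns just the captured substring from each match — 2 in all.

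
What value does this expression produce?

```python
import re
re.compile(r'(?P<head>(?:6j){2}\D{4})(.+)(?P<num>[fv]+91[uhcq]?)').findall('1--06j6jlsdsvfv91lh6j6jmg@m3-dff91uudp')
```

[('6j6jlsds', 'vfv91lh6j6jmg@m3-df', 'f91u')]

Pattern: the literal '6j' repeated 2 times, then exactly 4 of a non-digit (captured as 'head'); then one or more of any character (captured); then one or more of one of [fv], then the literal '91', then optionally one of [uhcq] (captured as 'num').
Scanning left to right: at [4:35] match '6j6jlsdsvfv91lh6j6jmg@m3-dff91u', groups = ('6j6jlsds', 'vfv91lh6j6jmg@m3-df', 'f91u').
`findall` packs the 3 group values into a tuple for every match.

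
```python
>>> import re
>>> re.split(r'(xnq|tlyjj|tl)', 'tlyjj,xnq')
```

['', 'tlyjj', ',', 'xnq', '']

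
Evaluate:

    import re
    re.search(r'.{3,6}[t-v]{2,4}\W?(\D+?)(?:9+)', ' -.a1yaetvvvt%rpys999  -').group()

This matches 3 to 6 of any character, then 2 to 4 of a character in [t-v], then optionally a non-word character; then one or more of a non-digit (lazy) (captured); then one or more of a literal '9' (non-capturing group).
Unlike `match`, `search` isn't anchored — it looks for the pattern anywhere in the string.
The match spans [2:21] → '.a1yaetvvvt%rpys999'.
Captured: group 1 = 't%rpys'.

'.a1yaetvvvt%rpys999'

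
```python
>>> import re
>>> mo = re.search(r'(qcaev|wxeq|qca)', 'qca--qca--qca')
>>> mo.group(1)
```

'qca'

The match spans [0:3] → 'qca'.
Captured: group 1 = 'qca'.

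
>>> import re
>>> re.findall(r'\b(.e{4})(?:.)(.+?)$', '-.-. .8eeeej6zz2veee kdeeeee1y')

`findall` packs the 2 group values into a tuple for every match.

[('8eeee', '6zz2veee kdeeeee1y')]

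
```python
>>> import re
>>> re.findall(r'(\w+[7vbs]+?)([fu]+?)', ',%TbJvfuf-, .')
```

Pattern: one or more of a word character, then one or more of one of [7vbs] (lazy) (captured); then one or more of one of [fu] (lazy) (captured).
With the lazy modifier that quantifier settles for the fewest repetitions that let the rest of the pattern succeed (the atoms after it are unaffected and can still be greedy).
Scanning left to right: at [2:7] match 'TbJvf', groups = ('TbJv', 'f').
2 groups means the one result is a tuple of 2 captured strings — 1 here.

[('TbJv', 'f')]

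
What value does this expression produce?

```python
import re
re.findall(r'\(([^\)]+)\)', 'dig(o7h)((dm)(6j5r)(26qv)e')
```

['o7h', '(dm', '6j5r', '26qv']

One capturing group, so `findall` returns just the captured substring from each match — 4 in all.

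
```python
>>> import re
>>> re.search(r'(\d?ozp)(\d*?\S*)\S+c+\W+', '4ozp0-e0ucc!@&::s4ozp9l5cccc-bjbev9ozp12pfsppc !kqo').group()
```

'4ozp0-e0ucc!@&::s4ozp9l5cccc-bjbev9ozp12pfsppc !'

The pattern matches optionally a digit, then the literal 'ozp' (captured); then zero or more of a digit (lazy), then zero or more of a non-whitespace character (captured); then one or more of a non-whitespace character, then one or more of a literal 'c', then one or more of a non-word character.
`search` walks the string left to right and returns the first match it finds.
The match spans [0:48] → '4ozp0-e0ucc!@&::s4ozp9l5cccc-bjbev9ozp12pfsppc !'.
Captured: group 1 = '4ozp', group 2 = '0-e0ucc!@&::s4ozp9l5cccc-bjbev9ozp12pfsp'.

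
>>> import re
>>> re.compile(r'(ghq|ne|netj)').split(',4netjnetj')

Branches in `(...|...)` are attempted left-to-right; the first branch that allows the whole pattern to succeed is taken.
Matches to split on: at [2:4] → 'ne'; at [6:8] → 'ne'.
Because the pattern has a capturing group, `split` also inserts each captured text between the pieces.

[',4', 'ne', 'tj', 'ne', 'tj']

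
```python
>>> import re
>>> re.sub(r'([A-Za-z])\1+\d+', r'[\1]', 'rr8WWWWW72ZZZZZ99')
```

A backreference is literal: `\1` must see the identical characters the first group matched.
Matches: at [0:3] → 'rr8'; at [3:10] → 'WWWWW72'; at [10:17] → 'ZZZZZ99'.
Each match is replaced using the text its own group 1 captured.

'[r][W][Z]'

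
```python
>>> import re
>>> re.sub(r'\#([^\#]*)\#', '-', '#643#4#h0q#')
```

'-4-'

Matches: at [0:5] → '#643#'; at [6:11] → '#h0q#'.
Each match is replaced by '-'.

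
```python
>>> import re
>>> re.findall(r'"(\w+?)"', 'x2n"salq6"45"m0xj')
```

`findall` collects group 1 from the one match (1 total).

['salq6']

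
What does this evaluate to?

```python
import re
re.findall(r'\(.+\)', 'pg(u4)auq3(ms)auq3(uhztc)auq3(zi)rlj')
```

No capturing groups, so `findall` returns the 1 full match string.

['(u4)auq3(ms)auq3(uhztc)auq3(zi)']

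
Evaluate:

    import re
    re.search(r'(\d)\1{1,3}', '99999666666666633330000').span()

(0, 4)

After group 1 captures some text, `\1` only succeeds where that same text appears again.
The match spans [0:4] → '9999'.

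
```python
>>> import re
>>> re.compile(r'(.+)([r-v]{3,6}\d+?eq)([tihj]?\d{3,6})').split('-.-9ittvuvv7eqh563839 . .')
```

This matches one or more of any character (captured); then 3 to 6 of a character in [r-v], then one or more of a digit (lazy), then the literal 'eq' (captured); then optionally one of [tihj], then 3 to 6 of a digit (captured).
Matches to split on: at [0:21] → '-.-9ittvuvv7eqh563839'.
Because the pattern has a capturing group, `split` also inserts each captured text between the pieces.

['', '-.-9ittv', 'uvv7eq', 'h563839', ' . .']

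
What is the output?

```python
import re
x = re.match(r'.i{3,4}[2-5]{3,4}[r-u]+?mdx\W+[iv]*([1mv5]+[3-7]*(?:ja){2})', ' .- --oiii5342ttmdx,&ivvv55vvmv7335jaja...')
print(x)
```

None

Pattern: any character, then 3 to 4 of the literal 'i', then 3 to 4 of a character in [2-5]; then one or more of a character in [r-u] (lazy), then the literal 'mdx'; then one or more of a non-word character, then zero or more of one of [iv]; then one or more of one of [1mv5], then zero or more of a character in [3-7], then the literal 'ja' repeated 2 times (captured).
`re.match` won't scan ahead — the pattern has to work from the very first character.
Here the string doesn't start with a match, so the call returns None.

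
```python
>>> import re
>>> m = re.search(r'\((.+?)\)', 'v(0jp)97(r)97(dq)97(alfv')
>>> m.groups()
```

('0jp',)

The match spans [1:6] → '(0jp)'.
Captured: group 1 = '0jp'.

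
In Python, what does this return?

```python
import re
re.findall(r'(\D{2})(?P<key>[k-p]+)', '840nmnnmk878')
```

Pattern: exactly 2 of a non-digit (captured); then one or more of a character in [k-p] (captured as 'key').
Scanning left to right: at [3:9] match 'nmnnmk', groups = ('nm', 'nnmk').
2 groups means the one result is a tuple of 2 captured strings — 1 here.

[('nm', 'nnmk')]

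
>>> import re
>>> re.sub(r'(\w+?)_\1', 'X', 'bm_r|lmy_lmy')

'bm_r|X'

The backreference `\1` re-matches whatever the first group consumed, character for character.
`sub` substitutes 'X' at each match site.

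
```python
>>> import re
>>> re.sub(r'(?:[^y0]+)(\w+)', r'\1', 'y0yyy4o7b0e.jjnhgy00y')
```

Pattern: one or more of any character except [y0] (non-capturing group); then one or more of a word character (captured).
Matches: at [5:11] → '4o7b0e'; at [11:21] → '.jjnhgy00y'.
Each match is replaced using the text its own group 1 captured.

'y0yyy0ey00y'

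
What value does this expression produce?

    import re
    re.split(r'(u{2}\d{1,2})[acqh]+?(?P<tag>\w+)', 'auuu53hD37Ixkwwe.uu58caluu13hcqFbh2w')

['au', 'uu53', 'D37Ixkwwe', '.', 'uu58', 'aluu13hcqFbh2w', '']

Pattern: exactly 2 of the literal 'u', then 1 to 2 of a digit (captured); then one or more of one of [acqh] (lazy); then one or more of a word character (captured as 'tag').
Matches to split on: at [2:16] → 'uu53hD37Ixkwwe'; at [17:36] → 'uu58caluu13hcqFbh2w'.
Because the pattern has a capturing group, `split` also inserts each captured text between the pieces.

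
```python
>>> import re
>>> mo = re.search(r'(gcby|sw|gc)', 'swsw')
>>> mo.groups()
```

`re.search` tries every starting position until one works.
The match spans [0:2] → 'sw'.
Captured: group 1 = 'sw'.

('sw',)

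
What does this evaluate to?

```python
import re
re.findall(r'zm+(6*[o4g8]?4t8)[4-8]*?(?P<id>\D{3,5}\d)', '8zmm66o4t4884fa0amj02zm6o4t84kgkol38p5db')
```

`findall` packs the 2 group values into a tuple for every match.

[('6o4t8', 'kgkol3')]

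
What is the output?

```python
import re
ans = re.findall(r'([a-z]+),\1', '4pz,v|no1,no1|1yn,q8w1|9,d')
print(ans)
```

[]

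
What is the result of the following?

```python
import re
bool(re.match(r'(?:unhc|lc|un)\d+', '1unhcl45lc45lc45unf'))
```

False

With `match`, the pattern is implicitly anchored at the beginning.
Here the pattern fails at index 0, so the call returns None, and `bool(None)` is False.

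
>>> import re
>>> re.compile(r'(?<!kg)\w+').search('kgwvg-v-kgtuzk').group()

'kgwvg'

Because the assertion is negative and zero-width, positions next to the forbidden text are skipped.
The match spans [0:5] → 'kgwvg'.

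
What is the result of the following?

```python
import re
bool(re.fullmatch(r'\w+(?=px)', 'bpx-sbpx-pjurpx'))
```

`re.fullmatch` is like wrapping the pattern in `^…$` (in single-line mode).
Here the string isn't matched end-to-end, so the call returns None, and `bool(None)` is False.

False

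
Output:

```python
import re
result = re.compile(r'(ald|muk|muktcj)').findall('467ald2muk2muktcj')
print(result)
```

Alternation tries branches left to right and keeps the first one that lets the overall match succeed at that position.
Scanning left to right: at [3:6] match 'ald', group 1 = 'ald'; at [7:10] match 'muk', group 1 = 'muk'; at [11:14] match 'muk', group 1 = 'muk'.
`findall` collects group 1 from each match (3 total).

['ald', 'muk', 'muk']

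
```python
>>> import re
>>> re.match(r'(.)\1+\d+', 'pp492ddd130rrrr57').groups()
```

('p',)

The match spans [0:5] → 'pp492'.
Captured: group 1 = 'p'.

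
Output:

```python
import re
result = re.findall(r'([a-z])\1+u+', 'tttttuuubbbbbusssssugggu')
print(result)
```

['t', 'b', 's', 'g']

The backreference `\1` re-matches whatever the first group consumed, character for character.
Walking the string: at [0:8] match 'tttttuuu', group 1 = 't'; at [8:14] match 'bbbbbu', group 1 = 'b'; at [14:20] match 'sssssu', group 1 = 's'; at [20:24] match 'gggu', group 1 = 'g'.
`findall` collects group 1 from each match (4 total).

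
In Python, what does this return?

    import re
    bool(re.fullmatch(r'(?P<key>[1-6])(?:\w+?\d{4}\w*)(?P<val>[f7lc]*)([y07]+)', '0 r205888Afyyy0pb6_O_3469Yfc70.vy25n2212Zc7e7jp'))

False

`fullmatch` succeeds only if the pattern covers the string from start to end.
Here the string isn't matched end-to-end, so the call returns None, and `bool(None)` is False.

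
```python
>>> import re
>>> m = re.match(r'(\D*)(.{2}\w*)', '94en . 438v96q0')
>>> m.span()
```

`match` is anchored at position 0; if the pattern doesn't fit there, it returns None.
The match spans [0:4] → '94en'.

(0, 4)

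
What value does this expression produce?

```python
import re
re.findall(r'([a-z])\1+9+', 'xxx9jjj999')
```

['x', 'j']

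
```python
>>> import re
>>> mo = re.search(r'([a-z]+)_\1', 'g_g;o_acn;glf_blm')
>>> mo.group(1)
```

'g'

The match spans [0:3] → 'g_g'.
Captured: group 1 = 'g'.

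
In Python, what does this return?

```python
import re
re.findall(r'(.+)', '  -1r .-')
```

The pattern matches one or more of any character (captured).
`findall` collects group 1 from the one match (1 total).

['  -1r .-']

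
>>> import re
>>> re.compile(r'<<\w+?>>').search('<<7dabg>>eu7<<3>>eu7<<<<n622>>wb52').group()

Unlike `match`, `search` isn't anchored — it looks for the pattern anywhere in the string.
The match spans [0:9] → '<<7dabg>>'.

'<<7dabg>>'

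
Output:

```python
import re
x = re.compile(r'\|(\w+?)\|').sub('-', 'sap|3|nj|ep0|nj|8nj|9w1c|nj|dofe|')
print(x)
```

Matches: at [3:6] → '|3|'; at [8:13] → '|ep0|'; at [15:20] → '|8nj|'; at [24:28] → '|nj|'.
Each match is replaced by '-'.

sap-nj-nj-9w1c-dofe|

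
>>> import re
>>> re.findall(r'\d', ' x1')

['1']

The pattern matches a digit.
`findall` yields the raw match text (1 of them) because the pattern has no groups.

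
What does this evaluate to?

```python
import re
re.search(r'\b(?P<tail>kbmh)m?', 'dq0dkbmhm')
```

Here the pattern never matches, so the call returns None.

None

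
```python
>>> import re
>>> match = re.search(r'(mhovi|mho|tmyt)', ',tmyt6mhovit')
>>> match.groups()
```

('tmyt',)

The match spans [1:5] → 'tmyt'.
Captured: group 1 = 'tmyt'.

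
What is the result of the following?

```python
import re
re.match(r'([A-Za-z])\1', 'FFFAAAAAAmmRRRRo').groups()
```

The match spans [0:2] → 'FF'.
Captured: group 1 = 'F'.

('F',)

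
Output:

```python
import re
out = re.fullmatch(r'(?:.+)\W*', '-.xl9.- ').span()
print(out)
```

(0, 8)

For `fullmatch`, every character of the input must be accounted for by the pattern.
The match spans [0:8] → '-.xl9.- '.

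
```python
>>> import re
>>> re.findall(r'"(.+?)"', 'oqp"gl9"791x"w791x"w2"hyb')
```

Lazy quantifiers expand one character at a time until the remainder of the pattern can match.
Matches: at [3:8] match '"gl9"', group 1 = 'gl9'; at [12:19] match '"w791x"', group 1 = 'w791x'.
One capturing group, so `findall` returns just the captured substring from each match — 2 in all.

['gl9', 'w791x']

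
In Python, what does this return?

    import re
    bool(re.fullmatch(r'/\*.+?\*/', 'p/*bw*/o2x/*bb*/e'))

`re.fullmatch` requires the pattern to consume the entire string.
Here the pattern can't cover the whole string, so the call returns None, and `bool(None)` is False.

False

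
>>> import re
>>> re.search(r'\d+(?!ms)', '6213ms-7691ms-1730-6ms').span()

(0, 3)

The negative lookahead/lookbehind blocks any match where the forbidden context is present.
The match spans [0:3] → '621'.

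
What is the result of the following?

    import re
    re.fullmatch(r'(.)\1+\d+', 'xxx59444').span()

(0, 8)

For `fullmatch`, every character of the input must be accounted for by the pattern.
The match spans [0:8] → 'xxx59444'.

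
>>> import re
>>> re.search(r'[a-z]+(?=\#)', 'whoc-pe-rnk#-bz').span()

(8, 11)

Lookahead/lookbehind check context without consuming it, so the matched span excludes the asserted characters.
`re.search` scans for the first position where the pattern succeeds.
The match spans [8:11] → 'rnk'.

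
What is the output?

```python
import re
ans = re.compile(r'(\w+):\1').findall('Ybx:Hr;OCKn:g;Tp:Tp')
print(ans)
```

`\1` is not a pattern — it's the concrete string captured by group 1, re-applied verbatim.
Scanning left to right: at [14:19] match 'Tp:Tp', group 1 = 'Tp'.
With a single group, `findall` returns only what that group captured — 1 item.

['Tp']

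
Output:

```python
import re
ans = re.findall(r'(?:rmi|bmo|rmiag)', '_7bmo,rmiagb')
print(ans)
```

The regex engine tests alternatives in the order written; an earlier branch that matches wins even if a later one would match more.
Matches: at [2:5] → 'bmo'; at [6:9] → 'rmi'.
Since nothing is captured, `findall` lists the 2 matched substrings directly.

['bmo', 'rmi']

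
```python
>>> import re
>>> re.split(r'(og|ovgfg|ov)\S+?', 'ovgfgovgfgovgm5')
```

['', 'ovgfg', 'vgfg', 'ov', 'm5']

Alternation tries branches left to right and keeps the first one that lets the overall match succeed at that position.
`re.split` interleaves the captured-group text with the surrounding fragments.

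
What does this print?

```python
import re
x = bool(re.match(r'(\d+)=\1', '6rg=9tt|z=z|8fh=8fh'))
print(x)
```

False

A backreference is literal: `\1` must see the identical characters the first group matched.
With `match`, the pattern is implicitly anchored at the beginning.
Here the string doesn't start with a match, so the call returns None, and `bool(None)` is False.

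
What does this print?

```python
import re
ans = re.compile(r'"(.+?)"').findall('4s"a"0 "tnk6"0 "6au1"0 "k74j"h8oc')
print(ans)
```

['a', 'tnk6', '6au1', 'k74j']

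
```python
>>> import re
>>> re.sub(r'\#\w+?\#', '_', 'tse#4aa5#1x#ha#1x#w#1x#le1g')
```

'tse_1x_1x_1x#le1g'

Matches: at [3:9] → '#4aa5#'; at [11:15] → '#ha#'; at [17:20] → '#w#'.
`sub` substitutes '_' at each match site.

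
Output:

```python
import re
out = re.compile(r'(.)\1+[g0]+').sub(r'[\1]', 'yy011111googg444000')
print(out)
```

`\1` has to match the exact text group 1 already captured.
Matches: at [0:3] → 'yy0'; at [3:9] → '11111g'; at [9:13] → 'oogg'; at [13:19] → '444000'.
Each match is replaced using the text its own group 1 captured.

[y][1][o][4]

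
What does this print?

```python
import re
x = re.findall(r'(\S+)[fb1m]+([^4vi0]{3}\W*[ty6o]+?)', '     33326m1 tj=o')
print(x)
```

Pattern: one or more of a non-whitespace character (captured); then one or more of one of [fb1m]; then exactly 3 of any character except [4vi0], then zero or more of a non-word character, then one or more of one of [ty6o] (lazy) (captured).
2 groups means the one result is a tuple of 2 captured strings — 1 here.

[('33326m', ' tj=o')]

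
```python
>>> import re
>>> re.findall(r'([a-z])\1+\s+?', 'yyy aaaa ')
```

['y', 'a']

A backreference is literal: `\1` must see the identical characters the first group matched.
Scanning left to right: at [0:4] match 'yyy ', group 1 = 'y'; at [4:9] match 'aaaa ', group 1 = 'a'.
`findall` collects group 1 from each match (2 total).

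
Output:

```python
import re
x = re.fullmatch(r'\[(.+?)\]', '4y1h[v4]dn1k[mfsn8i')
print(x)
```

None

`re.fullmatch` requires the pattern to consume the entire string.
Here the string isn't matched end-to-end, so the call returns None.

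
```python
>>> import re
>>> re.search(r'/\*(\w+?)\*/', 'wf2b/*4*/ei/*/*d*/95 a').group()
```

The match spans [4:9] → '/*4*/'.

'/*4*/'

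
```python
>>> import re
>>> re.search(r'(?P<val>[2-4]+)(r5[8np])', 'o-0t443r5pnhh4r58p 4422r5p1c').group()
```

The pattern matches one or more of a character in [2-4] (captured as 'val'); then the literal 'r5', then one of [8np] (captured).
Unlike `match`, `search` isn't anchored — it looks for the pattern anywhere in the string.
The match spans [4:10] → '443r5p'.
Captured: group 1 = '443', group 2 = 'r5p'.

'443r5p'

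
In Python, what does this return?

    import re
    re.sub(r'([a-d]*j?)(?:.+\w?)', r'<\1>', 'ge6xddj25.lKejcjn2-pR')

'<>'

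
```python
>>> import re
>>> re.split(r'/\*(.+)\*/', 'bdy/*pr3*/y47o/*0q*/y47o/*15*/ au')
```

['bdy', 'pr3*/y47o/*0q*/y47o/*15', ' au']

Matches to split on: at [3:30] → '/*pr3*/y47o/*0q*/y47o/*15*/'.
The group in the pattern means `split` returns the separators' captures alongside the pieces.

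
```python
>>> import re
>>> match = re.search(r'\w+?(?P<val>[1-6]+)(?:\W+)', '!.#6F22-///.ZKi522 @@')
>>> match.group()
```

'6F22-///.'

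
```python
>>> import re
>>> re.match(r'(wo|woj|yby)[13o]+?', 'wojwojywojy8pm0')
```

None

With `match`, the pattern is implicitly anchored at the beginning.
Here the pattern fails at index 0, so the call returns None.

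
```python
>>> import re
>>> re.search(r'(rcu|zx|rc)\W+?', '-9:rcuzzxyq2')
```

`re.search` tries every starting position until one works.
Here the pattern never matches, so the call returns None.

None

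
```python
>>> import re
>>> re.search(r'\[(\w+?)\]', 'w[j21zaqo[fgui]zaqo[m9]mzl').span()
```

(9, 15)

`re.search` scans for the first position where the pattern succeeds.
The match spans [9:15] → '[fgui]'.
Captured: group 1 = 'fgui'.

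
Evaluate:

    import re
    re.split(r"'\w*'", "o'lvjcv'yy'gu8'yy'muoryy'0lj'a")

Splitting on the pattern gives 4 pieces.

['o', 'yy', 'yy', "0lj'a"]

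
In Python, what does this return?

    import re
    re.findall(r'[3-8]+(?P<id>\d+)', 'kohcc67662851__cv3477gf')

This matches one or more of a character in [3-8]; then one or more of a digit (captured as 'id').
Walking the string: at [5:13] match '67662851', group 1 = '2851'; at [17:21] match '3477', group 1 = '7'.
Because there's exactly one group, `findall` drops the full match and keeps group 1 from each hit.

['2851', '7']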